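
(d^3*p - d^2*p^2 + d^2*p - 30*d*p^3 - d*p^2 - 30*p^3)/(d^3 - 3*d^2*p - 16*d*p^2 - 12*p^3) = p*(d^2 + 5*d*p + d + 5*p)/(d^2 + 3*d*p + 2*p^2)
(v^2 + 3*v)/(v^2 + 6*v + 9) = v/(v + 3)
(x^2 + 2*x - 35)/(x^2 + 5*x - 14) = (x - 5)/(x - 2)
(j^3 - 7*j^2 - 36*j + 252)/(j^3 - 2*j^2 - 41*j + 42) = (j - 6)/(j - 1)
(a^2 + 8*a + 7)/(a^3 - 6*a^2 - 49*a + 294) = (a + 1)/(a^2 - 13*a + 42)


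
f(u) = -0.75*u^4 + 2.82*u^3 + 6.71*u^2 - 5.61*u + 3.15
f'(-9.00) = 2745.87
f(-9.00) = -6379.38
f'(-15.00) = 11821.59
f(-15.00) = -45889.20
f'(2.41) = 33.88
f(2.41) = 42.77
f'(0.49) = 2.64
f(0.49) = 2.30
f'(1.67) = 26.42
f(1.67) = 19.80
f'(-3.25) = 143.12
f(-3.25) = -88.22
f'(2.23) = 33.12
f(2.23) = 36.73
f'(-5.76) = 771.08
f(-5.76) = -1106.39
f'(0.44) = 1.68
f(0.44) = 2.19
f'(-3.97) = 262.16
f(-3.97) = -231.58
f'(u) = -3.0*u^3 + 8.46*u^2 + 13.42*u - 5.61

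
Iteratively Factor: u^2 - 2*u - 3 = (u - 3)*(u + 1)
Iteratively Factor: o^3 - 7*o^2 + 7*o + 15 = (o - 3)*(o^2 - 4*o - 5) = (o - 5)*(o - 3)*(o + 1)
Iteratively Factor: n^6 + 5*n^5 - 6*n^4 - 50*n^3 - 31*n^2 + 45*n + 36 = (n + 1)*(n^5 + 4*n^4 - 10*n^3 - 40*n^2 + 9*n + 36) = (n - 1)*(n + 1)*(n^4 + 5*n^3 - 5*n^2 - 45*n - 36) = (n - 1)*(n + 1)*(n + 4)*(n^3 + n^2 - 9*n - 9) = (n - 1)*(n + 1)*(n + 3)*(n + 4)*(n^2 - 2*n - 3) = (n - 3)*(n - 1)*(n + 1)*(n + 3)*(n + 4)*(n + 1)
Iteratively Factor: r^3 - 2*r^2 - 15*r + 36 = (r - 3)*(r^2 + r - 12) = (r - 3)^2*(r + 4)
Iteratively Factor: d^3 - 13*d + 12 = (d + 4)*(d^2 - 4*d + 3) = (d - 3)*(d + 4)*(d - 1)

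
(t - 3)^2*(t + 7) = t^3 + t^2 - 33*t + 63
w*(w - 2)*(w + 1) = w^3 - w^2 - 2*w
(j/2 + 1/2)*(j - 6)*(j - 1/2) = j^3/2 - 11*j^2/4 - 7*j/4 + 3/2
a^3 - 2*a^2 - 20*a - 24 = (a - 6)*(a + 2)^2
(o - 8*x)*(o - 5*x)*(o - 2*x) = o^3 - 15*o^2*x + 66*o*x^2 - 80*x^3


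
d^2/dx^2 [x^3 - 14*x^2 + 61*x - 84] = 6*x - 28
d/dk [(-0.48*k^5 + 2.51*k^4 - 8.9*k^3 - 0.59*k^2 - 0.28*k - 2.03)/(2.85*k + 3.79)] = (-5.472*k^5 + 12.3645*k^4 - 12.6784*k^3 - 102.8745*k^2 - 4.4722*k + 4.7243)/(8.1225*k^2 + 21.603*k + 14.3641)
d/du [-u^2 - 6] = -2*u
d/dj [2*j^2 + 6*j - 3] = 4*j + 6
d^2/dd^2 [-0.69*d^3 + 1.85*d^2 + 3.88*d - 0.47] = 3.7 - 4.14*d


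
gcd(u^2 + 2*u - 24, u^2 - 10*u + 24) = u - 4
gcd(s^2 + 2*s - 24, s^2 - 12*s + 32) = s - 4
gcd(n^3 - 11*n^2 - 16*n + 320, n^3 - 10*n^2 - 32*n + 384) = n^2 - 16*n + 64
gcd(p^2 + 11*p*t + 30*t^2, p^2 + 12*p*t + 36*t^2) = p + 6*t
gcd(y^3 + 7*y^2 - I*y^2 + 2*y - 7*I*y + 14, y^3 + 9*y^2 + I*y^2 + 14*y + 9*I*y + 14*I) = y^2 + y*(7 + I) + 7*I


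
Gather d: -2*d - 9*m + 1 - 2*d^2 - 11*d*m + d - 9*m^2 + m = -2*d^2 + d*(-11*m - 1) - 9*m^2 - 8*m + 1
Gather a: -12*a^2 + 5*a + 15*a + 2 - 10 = -12*a^2 + 20*a - 8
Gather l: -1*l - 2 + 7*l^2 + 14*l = 7*l^2 + 13*l - 2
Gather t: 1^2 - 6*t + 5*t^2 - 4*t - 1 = 5*t^2 - 10*t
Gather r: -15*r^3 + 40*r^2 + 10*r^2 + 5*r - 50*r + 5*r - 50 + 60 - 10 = -15*r^3 + 50*r^2 - 40*r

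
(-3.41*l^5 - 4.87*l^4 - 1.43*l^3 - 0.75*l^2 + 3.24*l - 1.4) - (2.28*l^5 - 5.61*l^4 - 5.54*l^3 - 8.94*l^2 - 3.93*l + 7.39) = -5.69*l^5 + 0.74*l^4 + 4.11*l^3 + 8.19*l^2 + 7.17*l - 8.79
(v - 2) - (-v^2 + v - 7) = v^2 + 5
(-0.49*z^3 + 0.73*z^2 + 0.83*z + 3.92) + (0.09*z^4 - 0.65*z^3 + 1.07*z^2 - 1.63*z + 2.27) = 0.09*z^4 - 1.14*z^3 + 1.8*z^2 - 0.8*z + 6.19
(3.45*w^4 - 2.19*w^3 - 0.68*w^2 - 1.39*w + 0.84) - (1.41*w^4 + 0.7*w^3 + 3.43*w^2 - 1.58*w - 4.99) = 2.04*w^4 - 2.89*w^3 - 4.11*w^2 + 0.19*w + 5.83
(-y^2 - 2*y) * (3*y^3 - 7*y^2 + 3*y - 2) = -3*y^5 + y^4 + 11*y^3 - 4*y^2 + 4*y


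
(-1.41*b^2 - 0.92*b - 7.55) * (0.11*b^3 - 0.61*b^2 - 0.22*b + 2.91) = -0.1551*b^5 + 0.7589*b^4 + 0.0409*b^3 + 0.704800000000001*b^2 - 1.0162*b - 21.9705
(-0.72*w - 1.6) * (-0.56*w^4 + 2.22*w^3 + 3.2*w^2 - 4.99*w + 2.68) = 0.4032*w^5 - 0.7024*w^4 - 5.856*w^3 - 1.5272*w^2 + 6.0544*w - 4.288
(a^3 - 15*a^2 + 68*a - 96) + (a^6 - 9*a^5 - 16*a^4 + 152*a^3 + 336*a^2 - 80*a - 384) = a^6 - 9*a^5 - 16*a^4 + 153*a^3 + 321*a^2 - 12*a - 480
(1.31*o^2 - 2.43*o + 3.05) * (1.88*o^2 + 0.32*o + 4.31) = 2.4628*o^4 - 4.1492*o^3 + 10.6025*o^2 - 9.4973*o + 13.1455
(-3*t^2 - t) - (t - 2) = -3*t^2 - 2*t + 2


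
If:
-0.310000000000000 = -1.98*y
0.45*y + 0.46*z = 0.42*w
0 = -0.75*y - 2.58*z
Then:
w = 0.12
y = 0.16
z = -0.05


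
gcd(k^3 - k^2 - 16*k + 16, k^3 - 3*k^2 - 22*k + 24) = k^2 + 3*k - 4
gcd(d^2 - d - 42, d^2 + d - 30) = d + 6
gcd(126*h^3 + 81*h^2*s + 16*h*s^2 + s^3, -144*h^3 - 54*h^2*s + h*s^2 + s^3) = 18*h^2 + 9*h*s + s^2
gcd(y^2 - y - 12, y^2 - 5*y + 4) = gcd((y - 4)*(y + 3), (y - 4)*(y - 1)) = y - 4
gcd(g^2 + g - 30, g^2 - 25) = g - 5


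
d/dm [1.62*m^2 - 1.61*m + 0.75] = 3.24*m - 1.61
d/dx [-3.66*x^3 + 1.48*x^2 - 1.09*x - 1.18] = -10.98*x^2 + 2.96*x - 1.09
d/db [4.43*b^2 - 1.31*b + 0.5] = 8.86*b - 1.31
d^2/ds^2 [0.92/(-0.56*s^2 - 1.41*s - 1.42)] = (0.577024*s^2 + 1.452864*s - 0.92*(1.12*s + 1.41)*(2.24*s + 2.82) + 1.463168)/(0.56*s^2 + 1.41*s + 1.42)^3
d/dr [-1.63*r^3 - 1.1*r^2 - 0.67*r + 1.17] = -4.89*r^2 - 2.2*r - 0.67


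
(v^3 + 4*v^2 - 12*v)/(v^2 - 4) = v*(v + 6)/(v + 2)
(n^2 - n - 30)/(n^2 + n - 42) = (n + 5)/(n + 7)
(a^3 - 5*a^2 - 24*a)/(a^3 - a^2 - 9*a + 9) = a*(a - 8)/(a^2 - 4*a + 3)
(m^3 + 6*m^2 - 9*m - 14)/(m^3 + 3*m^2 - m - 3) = (m^2 + 5*m - 14)/(m^2 + 2*m - 3)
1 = 1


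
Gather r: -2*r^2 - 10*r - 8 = -2*r^2 - 10*r - 8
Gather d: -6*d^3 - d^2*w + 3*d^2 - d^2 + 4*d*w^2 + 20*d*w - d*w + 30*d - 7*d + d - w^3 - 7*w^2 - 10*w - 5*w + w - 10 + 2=-6*d^3 + d^2*(2 - w) + d*(4*w^2 + 19*w + 24) - w^3 - 7*w^2 - 14*w - 8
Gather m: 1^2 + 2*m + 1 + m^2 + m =m^2 + 3*m + 2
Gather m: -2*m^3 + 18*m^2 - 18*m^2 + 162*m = -2*m^3 + 162*m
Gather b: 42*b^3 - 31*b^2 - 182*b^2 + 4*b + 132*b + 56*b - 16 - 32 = 42*b^3 - 213*b^2 + 192*b - 48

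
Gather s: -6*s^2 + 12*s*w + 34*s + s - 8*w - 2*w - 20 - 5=-6*s^2 + s*(12*w + 35) - 10*w - 25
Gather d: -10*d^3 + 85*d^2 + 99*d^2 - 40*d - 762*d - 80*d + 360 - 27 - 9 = -10*d^3 + 184*d^2 - 882*d + 324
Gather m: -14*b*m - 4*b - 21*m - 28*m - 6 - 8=-4*b + m*(-14*b - 49) - 14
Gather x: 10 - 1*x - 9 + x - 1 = 0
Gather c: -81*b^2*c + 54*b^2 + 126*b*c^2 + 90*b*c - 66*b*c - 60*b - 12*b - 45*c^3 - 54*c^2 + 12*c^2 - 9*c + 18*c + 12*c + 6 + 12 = 54*b^2 - 72*b - 45*c^3 + c^2*(126*b - 42) + c*(-81*b^2 + 24*b + 21) + 18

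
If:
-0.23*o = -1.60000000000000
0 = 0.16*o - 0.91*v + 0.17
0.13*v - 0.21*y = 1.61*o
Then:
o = 6.96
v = 1.41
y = -52.46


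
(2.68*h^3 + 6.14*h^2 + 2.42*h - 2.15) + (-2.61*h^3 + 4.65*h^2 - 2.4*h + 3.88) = 0.0700000000000003*h^3 + 10.79*h^2 + 0.02*h + 1.73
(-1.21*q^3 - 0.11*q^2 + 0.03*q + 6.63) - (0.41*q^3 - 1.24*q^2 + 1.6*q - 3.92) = -1.62*q^3 + 1.13*q^2 - 1.57*q + 10.55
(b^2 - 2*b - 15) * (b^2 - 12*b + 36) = b^4 - 14*b^3 + 45*b^2 + 108*b - 540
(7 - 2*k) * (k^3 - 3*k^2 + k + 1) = -2*k^4 + 13*k^3 - 23*k^2 + 5*k + 7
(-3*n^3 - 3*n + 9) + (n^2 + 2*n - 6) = -3*n^3 + n^2 - n + 3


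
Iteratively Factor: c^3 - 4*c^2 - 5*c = (c)*(c^2 - 4*c - 5) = c*(c + 1)*(c - 5)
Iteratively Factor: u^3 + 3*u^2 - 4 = (u + 2)*(u^2 + u - 2) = (u + 2)^2*(u - 1)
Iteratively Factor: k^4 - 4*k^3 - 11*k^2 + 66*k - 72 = (k + 4)*(k^3 - 8*k^2 + 21*k - 18) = (k - 3)*(k + 4)*(k^2 - 5*k + 6) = (k - 3)*(k - 2)*(k + 4)*(k - 3)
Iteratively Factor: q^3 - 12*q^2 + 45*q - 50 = (q - 5)*(q^2 - 7*q + 10) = (q - 5)*(q - 2)*(q - 5)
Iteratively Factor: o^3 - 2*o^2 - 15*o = (o - 5)*(o^2 + 3*o) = (o - 5)*(o + 3)*(o)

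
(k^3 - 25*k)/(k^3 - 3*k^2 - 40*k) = (k - 5)/(k - 8)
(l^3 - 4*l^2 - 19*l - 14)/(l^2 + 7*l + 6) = (l^2 - 5*l - 14)/(l + 6)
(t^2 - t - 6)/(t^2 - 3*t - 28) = (-t^2 + t + 6)/(-t^2 + 3*t + 28)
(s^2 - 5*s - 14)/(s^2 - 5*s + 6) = (s^2 - 5*s - 14)/(s^2 - 5*s + 6)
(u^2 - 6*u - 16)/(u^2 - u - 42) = (-u^2 + 6*u + 16)/(-u^2 + u + 42)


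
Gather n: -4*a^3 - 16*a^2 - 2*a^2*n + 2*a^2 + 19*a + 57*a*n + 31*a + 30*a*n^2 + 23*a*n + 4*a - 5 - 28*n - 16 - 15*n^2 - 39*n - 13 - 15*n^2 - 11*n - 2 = -4*a^3 - 14*a^2 + 54*a + n^2*(30*a - 30) + n*(-2*a^2 + 80*a - 78) - 36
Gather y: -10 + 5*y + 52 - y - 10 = 4*y + 32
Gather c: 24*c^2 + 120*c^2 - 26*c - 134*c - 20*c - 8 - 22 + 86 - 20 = 144*c^2 - 180*c + 36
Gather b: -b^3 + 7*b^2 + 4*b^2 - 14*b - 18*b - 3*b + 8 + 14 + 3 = -b^3 + 11*b^2 - 35*b + 25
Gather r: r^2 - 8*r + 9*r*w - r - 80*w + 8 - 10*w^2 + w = r^2 + r*(9*w - 9) - 10*w^2 - 79*w + 8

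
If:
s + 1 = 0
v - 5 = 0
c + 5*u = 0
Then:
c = -5*u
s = -1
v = 5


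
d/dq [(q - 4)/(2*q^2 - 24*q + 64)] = -1/(2*q^2 - 32*q + 128)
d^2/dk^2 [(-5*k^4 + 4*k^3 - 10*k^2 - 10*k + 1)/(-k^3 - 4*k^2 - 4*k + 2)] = 4*(43*k^6 + 174*k^5 + 33*k^4 - 174*k^3 + 258*k^2 + 69*k + 48)/(k^9 + 12*k^8 + 60*k^7 + 154*k^6 + 192*k^5 + 48*k^4 - 116*k^3 - 48*k^2 + 48*k - 8)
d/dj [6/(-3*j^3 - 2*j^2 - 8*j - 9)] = 6*(9*j^2 + 4*j + 8)/(3*j^3 + 2*j^2 + 8*j + 9)^2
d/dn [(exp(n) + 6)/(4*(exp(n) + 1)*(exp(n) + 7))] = (-exp(2*n) - 12*exp(n) - 41)*exp(n)/(4*(exp(4*n) + 16*exp(3*n) + 78*exp(2*n) + 112*exp(n) + 49))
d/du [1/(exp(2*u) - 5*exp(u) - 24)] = (5 - 2*exp(u))*exp(u)/(-exp(2*u) + 5*exp(u) + 24)^2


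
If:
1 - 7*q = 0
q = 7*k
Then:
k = 1/49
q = 1/7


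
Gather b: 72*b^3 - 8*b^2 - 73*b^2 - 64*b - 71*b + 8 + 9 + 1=72*b^3 - 81*b^2 - 135*b + 18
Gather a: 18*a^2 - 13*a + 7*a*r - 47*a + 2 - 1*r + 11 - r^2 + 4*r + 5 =18*a^2 + a*(7*r - 60) - r^2 + 3*r + 18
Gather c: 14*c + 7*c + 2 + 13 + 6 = 21*c + 21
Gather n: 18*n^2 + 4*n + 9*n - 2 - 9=18*n^2 + 13*n - 11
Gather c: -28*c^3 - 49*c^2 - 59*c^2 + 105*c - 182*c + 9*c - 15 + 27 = -28*c^3 - 108*c^2 - 68*c + 12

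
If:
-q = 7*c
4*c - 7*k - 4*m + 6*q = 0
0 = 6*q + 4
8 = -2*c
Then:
No Solution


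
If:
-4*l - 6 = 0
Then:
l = -3/2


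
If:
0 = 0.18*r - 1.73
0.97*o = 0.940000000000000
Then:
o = 0.97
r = 9.61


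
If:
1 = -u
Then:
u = -1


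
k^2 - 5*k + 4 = (k - 4)*(k - 1)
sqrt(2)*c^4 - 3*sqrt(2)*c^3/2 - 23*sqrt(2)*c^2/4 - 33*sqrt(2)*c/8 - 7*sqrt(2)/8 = (c - 7/2)*(c + 1/2)*(c + 1)*(sqrt(2)*c + sqrt(2)/2)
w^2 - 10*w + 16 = (w - 8)*(w - 2)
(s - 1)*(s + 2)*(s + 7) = s^3 + 8*s^2 + 5*s - 14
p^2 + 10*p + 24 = (p + 4)*(p + 6)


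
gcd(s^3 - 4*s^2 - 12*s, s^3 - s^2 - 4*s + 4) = s + 2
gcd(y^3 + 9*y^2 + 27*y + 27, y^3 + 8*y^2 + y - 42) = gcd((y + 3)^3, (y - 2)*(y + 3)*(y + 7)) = y + 3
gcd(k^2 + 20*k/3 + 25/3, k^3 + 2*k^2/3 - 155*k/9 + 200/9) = k + 5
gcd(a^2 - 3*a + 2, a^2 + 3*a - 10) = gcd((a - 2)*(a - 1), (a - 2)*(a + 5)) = a - 2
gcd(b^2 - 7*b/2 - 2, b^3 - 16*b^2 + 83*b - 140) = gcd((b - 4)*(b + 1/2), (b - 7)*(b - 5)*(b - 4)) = b - 4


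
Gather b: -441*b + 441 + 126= 567 - 441*b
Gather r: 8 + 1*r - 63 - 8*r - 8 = -7*r - 63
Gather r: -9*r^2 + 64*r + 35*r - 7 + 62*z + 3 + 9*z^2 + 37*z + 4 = -9*r^2 + 99*r + 9*z^2 + 99*z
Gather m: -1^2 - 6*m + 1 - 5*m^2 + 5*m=-5*m^2 - m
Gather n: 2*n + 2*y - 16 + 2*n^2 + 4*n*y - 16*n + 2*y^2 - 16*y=2*n^2 + n*(4*y - 14) + 2*y^2 - 14*y - 16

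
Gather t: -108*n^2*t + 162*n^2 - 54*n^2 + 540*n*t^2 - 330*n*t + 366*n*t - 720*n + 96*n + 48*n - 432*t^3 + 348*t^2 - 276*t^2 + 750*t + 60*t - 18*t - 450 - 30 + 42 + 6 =108*n^2 - 576*n - 432*t^3 + t^2*(540*n + 72) + t*(-108*n^2 + 36*n + 792) - 432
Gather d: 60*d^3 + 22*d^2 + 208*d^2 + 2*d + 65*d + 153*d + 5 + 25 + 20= 60*d^3 + 230*d^2 + 220*d + 50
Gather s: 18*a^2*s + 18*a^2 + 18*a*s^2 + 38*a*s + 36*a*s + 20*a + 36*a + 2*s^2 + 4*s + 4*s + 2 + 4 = 18*a^2 + 56*a + s^2*(18*a + 2) + s*(18*a^2 + 74*a + 8) + 6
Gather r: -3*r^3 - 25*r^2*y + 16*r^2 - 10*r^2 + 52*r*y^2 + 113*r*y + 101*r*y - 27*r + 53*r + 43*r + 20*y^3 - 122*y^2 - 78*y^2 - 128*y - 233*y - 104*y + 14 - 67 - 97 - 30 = -3*r^3 + r^2*(6 - 25*y) + r*(52*y^2 + 214*y + 69) + 20*y^3 - 200*y^2 - 465*y - 180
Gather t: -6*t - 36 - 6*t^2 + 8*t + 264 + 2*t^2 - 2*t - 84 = 144 - 4*t^2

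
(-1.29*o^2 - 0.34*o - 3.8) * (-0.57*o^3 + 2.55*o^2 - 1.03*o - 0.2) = 0.7353*o^5 - 3.0957*o^4 + 2.6277*o^3 - 9.0818*o^2 + 3.982*o + 0.76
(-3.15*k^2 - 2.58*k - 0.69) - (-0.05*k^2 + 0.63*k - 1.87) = -3.1*k^2 - 3.21*k + 1.18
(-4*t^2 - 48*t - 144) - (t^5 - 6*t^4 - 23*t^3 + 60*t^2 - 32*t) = -t^5 + 6*t^4 + 23*t^3 - 64*t^2 - 16*t - 144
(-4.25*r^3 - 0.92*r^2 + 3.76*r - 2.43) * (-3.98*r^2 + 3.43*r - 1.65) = 16.915*r^5 - 10.9159*r^4 - 11.1079*r^3 + 24.0862*r^2 - 14.5389*r + 4.0095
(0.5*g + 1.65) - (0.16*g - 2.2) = 0.34*g + 3.85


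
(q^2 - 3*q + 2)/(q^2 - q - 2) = (q - 1)/(q + 1)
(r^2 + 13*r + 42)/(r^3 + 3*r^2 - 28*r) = (r + 6)/(r*(r - 4))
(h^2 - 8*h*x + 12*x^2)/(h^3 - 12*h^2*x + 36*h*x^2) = (-h + 2*x)/(h*(-h + 6*x))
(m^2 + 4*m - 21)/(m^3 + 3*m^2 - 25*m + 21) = 1/(m - 1)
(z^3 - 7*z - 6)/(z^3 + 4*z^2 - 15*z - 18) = (z + 2)/(z + 6)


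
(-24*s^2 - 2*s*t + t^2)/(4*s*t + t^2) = (-6*s + t)/t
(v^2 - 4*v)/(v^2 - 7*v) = (v - 4)/(v - 7)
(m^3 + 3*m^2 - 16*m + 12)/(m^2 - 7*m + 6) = (m^2 + 4*m - 12)/(m - 6)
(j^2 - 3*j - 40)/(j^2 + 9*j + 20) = (j - 8)/(j + 4)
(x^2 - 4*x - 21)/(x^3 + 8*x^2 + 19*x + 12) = (x - 7)/(x^2 + 5*x + 4)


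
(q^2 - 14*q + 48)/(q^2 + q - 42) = (q - 8)/(q + 7)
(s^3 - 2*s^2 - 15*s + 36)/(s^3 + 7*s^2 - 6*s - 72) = (s - 3)/(s + 6)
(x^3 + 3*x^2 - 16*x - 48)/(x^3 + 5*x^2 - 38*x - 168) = (x^2 - x - 12)/(x^2 + x - 42)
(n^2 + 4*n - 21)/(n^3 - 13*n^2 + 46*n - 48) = (n + 7)/(n^2 - 10*n + 16)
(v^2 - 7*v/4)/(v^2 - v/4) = (4*v - 7)/(4*v - 1)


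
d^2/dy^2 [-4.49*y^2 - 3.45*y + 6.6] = -8.98000000000000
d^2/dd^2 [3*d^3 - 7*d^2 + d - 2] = 18*d - 14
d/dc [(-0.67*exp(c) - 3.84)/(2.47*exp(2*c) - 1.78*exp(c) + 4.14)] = (1.6549*exp(2*c) + 18.9696*exp(c) - 9.609)*exp(c)/(6.1009*exp(4*c) - 8.7932*exp(3*c) + 23.62*exp(2*c) - 14.7384*exp(c) + 17.1396)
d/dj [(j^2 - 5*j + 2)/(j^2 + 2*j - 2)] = (7*j^2 - 8*j + 6)/(j^4 + 4*j^3 - 8*j + 4)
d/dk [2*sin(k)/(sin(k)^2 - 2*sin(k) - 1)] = 2*(cos(k)^2 - 2)*cos(k)/(2*sin(k) + cos(k)^2)^2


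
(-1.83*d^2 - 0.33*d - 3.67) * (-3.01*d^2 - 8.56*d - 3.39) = 5.5083*d^4 + 16.6581*d^3 + 20.0752*d^2 + 32.5339*d + 12.4413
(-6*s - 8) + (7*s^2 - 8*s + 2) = 7*s^2 - 14*s - 6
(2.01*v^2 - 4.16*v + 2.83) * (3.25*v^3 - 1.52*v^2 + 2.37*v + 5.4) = 6.5325*v^5 - 16.5752*v^4 + 20.2844*v^3 - 3.3068*v^2 - 15.7569*v + 15.282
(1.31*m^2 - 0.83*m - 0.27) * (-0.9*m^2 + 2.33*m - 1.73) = -1.179*m^4 + 3.7993*m^3 - 3.9572*m^2 + 0.8068*m + 0.4671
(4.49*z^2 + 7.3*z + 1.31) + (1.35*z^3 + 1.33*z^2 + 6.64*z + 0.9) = 1.35*z^3 + 5.82*z^2 + 13.94*z + 2.21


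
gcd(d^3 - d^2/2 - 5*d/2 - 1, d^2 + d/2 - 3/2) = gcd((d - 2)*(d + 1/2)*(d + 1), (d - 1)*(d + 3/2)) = 1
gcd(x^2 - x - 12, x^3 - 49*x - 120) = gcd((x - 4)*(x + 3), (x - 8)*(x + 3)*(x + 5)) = x + 3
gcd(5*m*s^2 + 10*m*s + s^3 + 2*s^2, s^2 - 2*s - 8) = s + 2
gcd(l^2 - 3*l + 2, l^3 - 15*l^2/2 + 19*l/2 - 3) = l - 1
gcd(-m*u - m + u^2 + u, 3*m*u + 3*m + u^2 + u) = u + 1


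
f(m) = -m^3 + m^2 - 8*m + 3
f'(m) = -3*m^2 + 2*m - 8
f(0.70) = -2.45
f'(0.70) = -8.07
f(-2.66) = 50.18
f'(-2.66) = -34.55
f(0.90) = -4.12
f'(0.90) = -8.63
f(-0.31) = 5.61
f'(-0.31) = -8.91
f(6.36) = -264.69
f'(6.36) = -116.63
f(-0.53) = 7.67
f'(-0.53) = -9.90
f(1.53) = -10.48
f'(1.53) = -11.96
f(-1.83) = 27.12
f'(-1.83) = -21.71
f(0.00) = 3.00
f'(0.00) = -8.00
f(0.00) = 3.00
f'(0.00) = -8.00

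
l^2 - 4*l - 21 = (l - 7)*(l + 3)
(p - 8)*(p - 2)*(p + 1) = p^3 - 9*p^2 + 6*p + 16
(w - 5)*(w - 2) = w^2 - 7*w + 10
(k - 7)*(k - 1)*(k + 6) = k^3 - 2*k^2 - 41*k + 42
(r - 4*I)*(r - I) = r^2 - 5*I*r - 4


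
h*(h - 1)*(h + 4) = h^3 + 3*h^2 - 4*h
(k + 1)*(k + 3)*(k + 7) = k^3 + 11*k^2 + 31*k + 21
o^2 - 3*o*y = o*(o - 3*y)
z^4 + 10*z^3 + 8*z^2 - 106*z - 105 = (z - 3)*(z + 1)*(z + 5)*(z + 7)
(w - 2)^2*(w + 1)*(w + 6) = w^4 + 3*w^3 - 18*w^2 + 4*w + 24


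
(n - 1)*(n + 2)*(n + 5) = n^3 + 6*n^2 + 3*n - 10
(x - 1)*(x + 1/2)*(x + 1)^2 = x^4 + 3*x^3/2 - x^2/2 - 3*x/2 - 1/2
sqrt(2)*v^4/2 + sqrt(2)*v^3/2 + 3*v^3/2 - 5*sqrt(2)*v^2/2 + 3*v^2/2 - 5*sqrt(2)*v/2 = v*(v - sqrt(2))*(v + 5*sqrt(2)/2)*(sqrt(2)*v/2 + sqrt(2)/2)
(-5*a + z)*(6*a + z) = -30*a^2 + a*z + z^2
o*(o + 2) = o^2 + 2*o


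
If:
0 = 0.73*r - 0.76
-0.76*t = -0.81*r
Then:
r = 1.04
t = 1.11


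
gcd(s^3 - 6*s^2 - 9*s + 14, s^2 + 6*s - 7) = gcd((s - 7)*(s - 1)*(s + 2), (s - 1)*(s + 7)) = s - 1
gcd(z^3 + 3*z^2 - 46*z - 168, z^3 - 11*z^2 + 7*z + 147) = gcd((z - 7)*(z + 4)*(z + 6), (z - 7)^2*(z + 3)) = z - 7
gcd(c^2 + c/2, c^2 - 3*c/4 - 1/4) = 1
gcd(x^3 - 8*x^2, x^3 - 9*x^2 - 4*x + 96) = x - 8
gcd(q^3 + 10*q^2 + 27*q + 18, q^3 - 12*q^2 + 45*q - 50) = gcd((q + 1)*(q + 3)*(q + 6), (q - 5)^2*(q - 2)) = 1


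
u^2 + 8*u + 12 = (u + 2)*(u + 6)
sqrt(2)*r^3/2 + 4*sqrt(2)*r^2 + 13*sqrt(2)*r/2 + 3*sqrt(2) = (r + 1)*(r + 6)*(sqrt(2)*r/2 + sqrt(2)/2)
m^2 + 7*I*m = m*(m + 7*I)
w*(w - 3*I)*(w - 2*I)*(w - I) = w^4 - 6*I*w^3 - 11*w^2 + 6*I*w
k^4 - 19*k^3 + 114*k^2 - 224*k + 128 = (k - 8)^2*(k - 2)*(k - 1)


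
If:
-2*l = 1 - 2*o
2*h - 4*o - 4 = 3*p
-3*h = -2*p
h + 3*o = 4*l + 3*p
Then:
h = 24/23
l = -99/46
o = -38/23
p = 36/23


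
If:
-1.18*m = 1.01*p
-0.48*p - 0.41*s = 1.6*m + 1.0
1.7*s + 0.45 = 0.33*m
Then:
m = -0.80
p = 0.93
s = -0.42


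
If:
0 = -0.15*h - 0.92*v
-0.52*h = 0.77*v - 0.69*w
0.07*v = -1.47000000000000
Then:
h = 128.80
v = -21.00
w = 73.63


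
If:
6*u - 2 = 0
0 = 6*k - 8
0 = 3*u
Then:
No Solution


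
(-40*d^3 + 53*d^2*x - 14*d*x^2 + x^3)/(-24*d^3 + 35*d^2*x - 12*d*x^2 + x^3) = (-5*d + x)/(-3*d + x)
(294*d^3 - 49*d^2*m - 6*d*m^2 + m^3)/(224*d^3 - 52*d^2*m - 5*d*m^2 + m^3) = (42*d^2 - 13*d*m + m^2)/(32*d^2 - 12*d*m + m^2)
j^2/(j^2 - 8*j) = j/(j - 8)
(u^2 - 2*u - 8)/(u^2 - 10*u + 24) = (u + 2)/(u - 6)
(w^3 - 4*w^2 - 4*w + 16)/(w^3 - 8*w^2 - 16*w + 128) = (w^2 - 4)/(w^2 - 4*w - 32)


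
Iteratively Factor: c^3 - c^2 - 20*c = (c)*(c^2 - c - 20) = c*(c + 4)*(c - 5)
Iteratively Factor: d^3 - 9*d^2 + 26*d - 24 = (d - 3)*(d^2 - 6*d + 8) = (d - 3)*(d - 2)*(d - 4)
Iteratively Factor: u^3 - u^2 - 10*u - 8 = (u + 2)*(u^2 - 3*u - 4) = (u - 4)*(u + 2)*(u + 1)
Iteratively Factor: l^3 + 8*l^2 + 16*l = (l + 4)*(l^2 + 4*l) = (l + 4)^2*(l)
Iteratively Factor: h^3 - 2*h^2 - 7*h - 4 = (h + 1)*(h^2 - 3*h - 4) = (h + 1)^2*(h - 4)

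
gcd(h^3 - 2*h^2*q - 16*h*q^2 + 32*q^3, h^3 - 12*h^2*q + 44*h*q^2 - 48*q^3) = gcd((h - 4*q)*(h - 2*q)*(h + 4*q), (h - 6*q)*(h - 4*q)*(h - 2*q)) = h^2 - 6*h*q + 8*q^2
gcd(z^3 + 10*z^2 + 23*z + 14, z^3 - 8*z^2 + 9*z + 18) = z + 1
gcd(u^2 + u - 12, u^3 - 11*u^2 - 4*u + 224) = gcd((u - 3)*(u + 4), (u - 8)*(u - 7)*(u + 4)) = u + 4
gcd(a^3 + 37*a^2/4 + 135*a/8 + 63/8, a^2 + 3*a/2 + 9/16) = a + 3/4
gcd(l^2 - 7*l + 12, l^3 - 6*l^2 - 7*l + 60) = l - 4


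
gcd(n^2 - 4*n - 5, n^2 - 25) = n - 5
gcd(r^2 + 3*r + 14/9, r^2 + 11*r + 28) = 1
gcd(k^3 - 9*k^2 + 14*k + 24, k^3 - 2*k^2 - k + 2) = k + 1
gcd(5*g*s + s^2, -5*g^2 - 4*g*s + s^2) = 1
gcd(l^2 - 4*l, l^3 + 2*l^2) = l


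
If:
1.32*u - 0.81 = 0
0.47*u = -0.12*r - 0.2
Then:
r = -4.07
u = 0.61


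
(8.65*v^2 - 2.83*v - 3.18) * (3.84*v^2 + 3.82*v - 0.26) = 33.216*v^4 + 22.1758*v^3 - 25.2708*v^2 - 11.4118*v + 0.8268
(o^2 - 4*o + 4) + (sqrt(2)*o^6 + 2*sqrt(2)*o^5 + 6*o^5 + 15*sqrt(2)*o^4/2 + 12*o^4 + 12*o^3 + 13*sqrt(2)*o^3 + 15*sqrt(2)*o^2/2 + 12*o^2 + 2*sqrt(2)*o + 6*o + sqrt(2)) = sqrt(2)*o^6 + 2*sqrt(2)*o^5 + 6*o^5 + 15*sqrt(2)*o^4/2 + 12*o^4 + 12*o^3 + 13*sqrt(2)*o^3 + 15*sqrt(2)*o^2/2 + 13*o^2 + 2*o + 2*sqrt(2)*o + sqrt(2) + 4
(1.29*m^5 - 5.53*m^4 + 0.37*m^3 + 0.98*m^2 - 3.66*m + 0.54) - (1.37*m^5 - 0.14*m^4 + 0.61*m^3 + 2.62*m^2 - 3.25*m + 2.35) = -0.0800000000000001*m^5 - 5.39*m^4 - 0.24*m^3 - 1.64*m^2 - 0.41*m - 1.81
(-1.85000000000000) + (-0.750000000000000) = -2.60000000000000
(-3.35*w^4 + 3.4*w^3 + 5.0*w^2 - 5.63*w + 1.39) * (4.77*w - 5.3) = -15.9795*w^5 + 33.973*w^4 + 5.83*w^3 - 53.3551*w^2 + 36.4693*w - 7.367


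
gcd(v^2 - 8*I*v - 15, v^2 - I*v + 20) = v - 5*I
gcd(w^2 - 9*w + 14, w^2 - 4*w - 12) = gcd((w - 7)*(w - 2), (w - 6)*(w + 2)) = 1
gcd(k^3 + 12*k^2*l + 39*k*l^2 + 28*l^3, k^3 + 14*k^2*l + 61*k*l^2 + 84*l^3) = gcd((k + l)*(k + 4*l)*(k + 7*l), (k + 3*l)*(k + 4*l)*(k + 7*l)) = k^2 + 11*k*l + 28*l^2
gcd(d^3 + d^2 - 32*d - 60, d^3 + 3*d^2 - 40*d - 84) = d^2 - 4*d - 12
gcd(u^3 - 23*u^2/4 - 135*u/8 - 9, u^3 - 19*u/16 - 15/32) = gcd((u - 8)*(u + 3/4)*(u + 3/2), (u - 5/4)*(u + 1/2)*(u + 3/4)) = u + 3/4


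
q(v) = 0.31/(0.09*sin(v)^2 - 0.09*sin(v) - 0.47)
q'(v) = 0.31*(-0.18*sin(v)*cos(v) + 0.09*cos(v))/(0.09*sin(v)^2 - 0.09*sin(v) - 0.47)^2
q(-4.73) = -0.66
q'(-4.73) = -0.00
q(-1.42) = -1.06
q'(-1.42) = 0.15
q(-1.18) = -1.00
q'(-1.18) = 0.32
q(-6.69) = -0.74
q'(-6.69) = 0.26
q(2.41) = -0.63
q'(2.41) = 0.03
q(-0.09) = -0.67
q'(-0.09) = 0.15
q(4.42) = -1.03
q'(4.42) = -0.26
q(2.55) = -0.63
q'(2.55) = 0.01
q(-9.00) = -0.74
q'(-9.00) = -0.27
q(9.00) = -0.63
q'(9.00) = -0.02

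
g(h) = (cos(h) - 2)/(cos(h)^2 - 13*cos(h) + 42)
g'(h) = (2*sin(h)*cos(h) - 13*sin(h))*(cos(h) - 2)/(cos(h)^2 - 13*cos(h) + 42)^2 - sin(h)/(cos(h)^2 - 13*cos(h) + 42) = (cos(h)^2 - 4*cos(h) - 16)*sin(h)/(cos(h)^2 - 13*cos(h) + 42)^2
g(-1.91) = -0.05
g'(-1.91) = 0.01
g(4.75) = -0.05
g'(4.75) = 0.01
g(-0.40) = -0.03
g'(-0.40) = 0.01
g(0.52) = -0.04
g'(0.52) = -0.01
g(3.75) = -0.05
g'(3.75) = 0.00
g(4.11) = -0.05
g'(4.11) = 0.00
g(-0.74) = -0.04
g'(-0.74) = 0.01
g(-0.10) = -0.03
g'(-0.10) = 0.00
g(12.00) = -0.04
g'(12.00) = 0.01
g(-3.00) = -0.05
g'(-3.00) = 0.00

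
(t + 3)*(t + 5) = t^2 + 8*t + 15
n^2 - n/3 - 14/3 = (n - 7/3)*(n + 2)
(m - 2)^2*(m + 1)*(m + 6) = m^4 + 3*m^3 - 18*m^2 + 4*m + 24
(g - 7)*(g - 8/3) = g^2 - 29*g/3 + 56/3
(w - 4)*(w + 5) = w^2 + w - 20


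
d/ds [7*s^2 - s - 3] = 14*s - 1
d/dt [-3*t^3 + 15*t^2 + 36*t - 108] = -9*t^2 + 30*t + 36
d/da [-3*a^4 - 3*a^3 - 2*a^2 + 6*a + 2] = -12*a^3 - 9*a^2 - 4*a + 6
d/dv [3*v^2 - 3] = 6*v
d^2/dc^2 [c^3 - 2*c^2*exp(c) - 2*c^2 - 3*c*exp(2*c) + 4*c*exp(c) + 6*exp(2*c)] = -2*c^2*exp(c) - 12*c*exp(2*c) - 4*c*exp(c) + 6*c + 12*exp(2*c) + 4*exp(c) - 4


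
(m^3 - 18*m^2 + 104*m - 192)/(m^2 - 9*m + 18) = (m^2 - 12*m + 32)/(m - 3)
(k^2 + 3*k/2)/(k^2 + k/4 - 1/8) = 4*k*(2*k + 3)/(8*k^2 + 2*k - 1)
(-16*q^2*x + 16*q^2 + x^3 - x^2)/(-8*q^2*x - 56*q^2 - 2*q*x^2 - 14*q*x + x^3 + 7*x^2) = (4*q*x - 4*q + x^2 - x)/(2*q*x + 14*q + x^2 + 7*x)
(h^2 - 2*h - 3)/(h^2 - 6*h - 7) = (h - 3)/(h - 7)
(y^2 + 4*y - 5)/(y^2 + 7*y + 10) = (y - 1)/(y + 2)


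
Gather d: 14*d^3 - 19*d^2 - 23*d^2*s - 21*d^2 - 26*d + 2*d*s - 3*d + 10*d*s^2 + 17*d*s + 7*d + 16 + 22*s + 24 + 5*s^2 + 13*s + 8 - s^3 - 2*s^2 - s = 14*d^3 + d^2*(-23*s - 40) + d*(10*s^2 + 19*s - 22) - s^3 + 3*s^2 + 34*s + 48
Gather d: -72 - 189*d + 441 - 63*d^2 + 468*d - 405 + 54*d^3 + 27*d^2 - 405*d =54*d^3 - 36*d^2 - 126*d - 36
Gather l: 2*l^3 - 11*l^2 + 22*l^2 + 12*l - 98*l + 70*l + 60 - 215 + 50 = 2*l^3 + 11*l^2 - 16*l - 105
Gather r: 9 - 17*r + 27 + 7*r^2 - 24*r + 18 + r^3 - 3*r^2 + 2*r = r^3 + 4*r^2 - 39*r + 54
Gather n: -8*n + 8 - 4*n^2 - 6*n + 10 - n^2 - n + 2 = -5*n^2 - 15*n + 20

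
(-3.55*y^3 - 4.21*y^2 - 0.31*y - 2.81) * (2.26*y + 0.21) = -8.023*y^4 - 10.2601*y^3 - 1.5847*y^2 - 6.4157*y - 0.5901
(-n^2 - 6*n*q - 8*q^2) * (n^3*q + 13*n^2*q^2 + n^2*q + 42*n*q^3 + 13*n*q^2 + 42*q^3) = -n^5*q - 19*n^4*q^2 - n^4*q - 128*n^3*q^3 - 19*n^3*q^2 - 356*n^2*q^4 - 128*n^2*q^3 - 336*n*q^5 - 356*n*q^4 - 336*q^5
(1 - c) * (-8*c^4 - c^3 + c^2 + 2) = 8*c^5 - 7*c^4 - 2*c^3 + c^2 - 2*c + 2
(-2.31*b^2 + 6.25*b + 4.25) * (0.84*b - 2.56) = -1.9404*b^3 + 11.1636*b^2 - 12.43*b - 10.88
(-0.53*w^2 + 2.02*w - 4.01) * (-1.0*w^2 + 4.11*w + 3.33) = 0.53*w^4 - 4.1983*w^3 + 10.5473*w^2 - 9.7545*w - 13.3533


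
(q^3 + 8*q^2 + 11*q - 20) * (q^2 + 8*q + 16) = q^5 + 16*q^4 + 91*q^3 + 196*q^2 + 16*q - 320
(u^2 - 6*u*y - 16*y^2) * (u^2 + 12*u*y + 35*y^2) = u^4 + 6*u^3*y - 53*u^2*y^2 - 402*u*y^3 - 560*y^4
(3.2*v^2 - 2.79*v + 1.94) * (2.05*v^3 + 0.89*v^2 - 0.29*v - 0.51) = 6.56*v^5 - 2.8715*v^4 + 0.5659*v^3 + 0.9037*v^2 + 0.8603*v - 0.9894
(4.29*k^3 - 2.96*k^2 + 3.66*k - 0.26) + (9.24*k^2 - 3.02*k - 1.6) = 4.29*k^3 + 6.28*k^2 + 0.64*k - 1.86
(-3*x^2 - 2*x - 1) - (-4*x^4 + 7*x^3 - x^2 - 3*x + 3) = 4*x^4 - 7*x^3 - 2*x^2 + x - 4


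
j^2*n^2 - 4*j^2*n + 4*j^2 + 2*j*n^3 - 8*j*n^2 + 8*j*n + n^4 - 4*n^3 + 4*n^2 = (j + n)^2*(n - 2)^2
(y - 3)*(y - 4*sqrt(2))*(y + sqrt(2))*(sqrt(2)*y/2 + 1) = sqrt(2)*y^4/2 - 3*sqrt(2)*y^3/2 - 2*y^3 - 7*sqrt(2)*y^2 + 6*y^2 - 8*y + 21*sqrt(2)*y + 24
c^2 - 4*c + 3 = (c - 3)*(c - 1)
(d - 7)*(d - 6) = d^2 - 13*d + 42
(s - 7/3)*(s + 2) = s^2 - s/3 - 14/3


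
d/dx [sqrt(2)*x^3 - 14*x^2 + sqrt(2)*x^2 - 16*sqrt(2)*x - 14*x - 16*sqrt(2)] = 3*sqrt(2)*x^2 - 28*x + 2*sqrt(2)*x - 16*sqrt(2) - 14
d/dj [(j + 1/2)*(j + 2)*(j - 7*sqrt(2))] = 3*j^2 - 14*sqrt(2)*j + 5*j - 35*sqrt(2)/2 + 1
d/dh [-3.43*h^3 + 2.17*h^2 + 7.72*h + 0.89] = -10.29*h^2 + 4.34*h + 7.72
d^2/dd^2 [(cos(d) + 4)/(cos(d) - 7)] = 11*(sin(d)^2 - 7*cos(d) + 1)/(cos(d) - 7)^3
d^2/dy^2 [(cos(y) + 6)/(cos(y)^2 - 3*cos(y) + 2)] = (-9*(1 - cos(2*y))^2*cos(y)/4 - 27*(1 - cos(2*y))^2/4 - 217*cos(y)/2 - 15*cos(2*y) + 15*cos(3*y) + cos(5*y)/2 + 108)/((cos(y) - 2)^3*(cos(y) - 1)^3)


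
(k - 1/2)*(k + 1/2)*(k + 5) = k^3 + 5*k^2 - k/4 - 5/4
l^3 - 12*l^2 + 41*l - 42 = (l - 7)*(l - 3)*(l - 2)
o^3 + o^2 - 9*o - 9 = (o - 3)*(o + 1)*(o + 3)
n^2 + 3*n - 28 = (n - 4)*(n + 7)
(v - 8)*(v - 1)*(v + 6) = v^3 - 3*v^2 - 46*v + 48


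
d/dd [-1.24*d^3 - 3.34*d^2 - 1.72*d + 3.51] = -3.72*d^2 - 6.68*d - 1.72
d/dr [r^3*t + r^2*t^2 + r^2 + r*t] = 3*r^2*t + 2*r*t^2 + 2*r + t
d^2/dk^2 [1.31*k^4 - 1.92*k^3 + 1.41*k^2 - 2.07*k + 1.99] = 15.72*k^2 - 11.52*k + 2.82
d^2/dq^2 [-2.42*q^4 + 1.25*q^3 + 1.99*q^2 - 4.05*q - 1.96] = -29.04*q^2 + 7.5*q + 3.98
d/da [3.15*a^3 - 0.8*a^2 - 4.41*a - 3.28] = 9.45*a^2 - 1.6*a - 4.41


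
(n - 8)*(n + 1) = n^2 - 7*n - 8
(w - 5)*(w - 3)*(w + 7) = w^3 - w^2 - 41*w + 105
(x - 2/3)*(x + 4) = x^2 + 10*x/3 - 8/3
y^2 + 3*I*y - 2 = (y + I)*(y + 2*I)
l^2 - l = l*(l - 1)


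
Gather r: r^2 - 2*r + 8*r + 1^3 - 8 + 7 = r^2 + 6*r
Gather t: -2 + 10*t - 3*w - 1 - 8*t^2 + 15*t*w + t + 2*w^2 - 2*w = -8*t^2 + t*(15*w + 11) + 2*w^2 - 5*w - 3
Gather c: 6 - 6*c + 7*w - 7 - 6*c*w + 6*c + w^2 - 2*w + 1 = -6*c*w + w^2 + 5*w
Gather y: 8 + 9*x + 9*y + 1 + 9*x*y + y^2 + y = 9*x + y^2 + y*(9*x + 10) + 9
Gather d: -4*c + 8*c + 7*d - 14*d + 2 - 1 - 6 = 4*c - 7*d - 5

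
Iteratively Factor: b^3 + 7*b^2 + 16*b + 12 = (b + 2)*(b^2 + 5*b + 6) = (b + 2)*(b + 3)*(b + 2)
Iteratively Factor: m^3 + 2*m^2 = (m + 2)*(m^2) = m*(m + 2)*(m)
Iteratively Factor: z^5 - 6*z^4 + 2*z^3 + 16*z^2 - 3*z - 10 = (z + 1)*(z^4 - 7*z^3 + 9*z^2 + 7*z - 10) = (z - 1)*(z + 1)*(z^3 - 6*z^2 + 3*z + 10) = (z - 5)*(z - 1)*(z + 1)*(z^2 - z - 2) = (z - 5)*(z - 1)*(z + 1)^2*(z - 2)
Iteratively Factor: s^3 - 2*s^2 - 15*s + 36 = (s + 4)*(s^2 - 6*s + 9) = (s - 3)*(s + 4)*(s - 3)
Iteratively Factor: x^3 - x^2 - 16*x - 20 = (x + 2)*(x^2 - 3*x - 10) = (x + 2)^2*(x - 5)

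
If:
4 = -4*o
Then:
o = -1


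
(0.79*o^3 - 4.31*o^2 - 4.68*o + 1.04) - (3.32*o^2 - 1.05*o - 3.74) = 0.79*o^3 - 7.63*o^2 - 3.63*o + 4.78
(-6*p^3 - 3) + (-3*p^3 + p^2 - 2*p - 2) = -9*p^3 + p^2 - 2*p - 5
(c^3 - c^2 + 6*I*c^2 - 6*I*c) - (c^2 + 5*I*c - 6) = c^3 - 2*c^2 + 6*I*c^2 - 11*I*c + 6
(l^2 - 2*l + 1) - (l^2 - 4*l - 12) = 2*l + 13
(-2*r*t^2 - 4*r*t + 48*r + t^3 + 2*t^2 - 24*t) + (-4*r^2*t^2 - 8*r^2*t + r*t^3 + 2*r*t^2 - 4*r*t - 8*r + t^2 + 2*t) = -4*r^2*t^2 - 8*r^2*t + r*t^3 - 8*r*t + 40*r + t^3 + 3*t^2 - 22*t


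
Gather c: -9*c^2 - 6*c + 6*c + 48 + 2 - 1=49 - 9*c^2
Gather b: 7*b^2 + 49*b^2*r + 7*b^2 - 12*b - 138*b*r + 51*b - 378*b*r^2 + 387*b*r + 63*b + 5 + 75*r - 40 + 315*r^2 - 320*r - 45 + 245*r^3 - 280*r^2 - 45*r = b^2*(49*r + 14) + b*(-378*r^2 + 249*r + 102) + 245*r^3 + 35*r^2 - 290*r - 80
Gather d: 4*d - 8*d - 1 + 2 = 1 - 4*d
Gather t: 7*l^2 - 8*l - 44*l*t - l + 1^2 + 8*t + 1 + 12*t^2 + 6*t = 7*l^2 - 9*l + 12*t^2 + t*(14 - 44*l) + 2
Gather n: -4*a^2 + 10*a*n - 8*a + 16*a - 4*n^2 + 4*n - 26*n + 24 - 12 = -4*a^2 + 8*a - 4*n^2 + n*(10*a - 22) + 12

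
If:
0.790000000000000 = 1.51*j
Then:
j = 0.52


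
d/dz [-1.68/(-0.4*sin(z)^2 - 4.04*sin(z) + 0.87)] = -(1.344*sin(z) + 6.7872)*cos(z)/(0.4*sin(z)^2 + 4.04*sin(z) - 0.87)^2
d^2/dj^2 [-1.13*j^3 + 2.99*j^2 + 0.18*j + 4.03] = 5.98 - 6.78*j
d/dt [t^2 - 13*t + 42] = 2*t - 13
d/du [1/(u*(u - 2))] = 2*(1 - u)/(u^2*(u^2 - 4*u + 4))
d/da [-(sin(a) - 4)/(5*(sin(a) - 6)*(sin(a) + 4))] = (sin(a)^2 - 8*sin(a) + 32)*cos(a)/(5*(sin(a) - 6)^2*(sin(a) + 4)^2)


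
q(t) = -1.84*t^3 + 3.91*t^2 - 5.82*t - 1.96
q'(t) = -5.52*t^2 + 7.82*t - 5.82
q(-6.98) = 854.89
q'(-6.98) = -329.34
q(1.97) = -12.32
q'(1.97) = -11.84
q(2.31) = -17.22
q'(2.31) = -17.21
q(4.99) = -162.27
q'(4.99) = -104.25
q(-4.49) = 269.55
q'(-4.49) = -152.22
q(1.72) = -9.77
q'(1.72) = -8.70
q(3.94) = -76.73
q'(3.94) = -60.70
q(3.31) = -45.11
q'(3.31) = -40.41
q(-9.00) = 1708.49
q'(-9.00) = -523.32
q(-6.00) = 571.16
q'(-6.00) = -251.46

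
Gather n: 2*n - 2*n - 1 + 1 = 0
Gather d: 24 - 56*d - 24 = -56*d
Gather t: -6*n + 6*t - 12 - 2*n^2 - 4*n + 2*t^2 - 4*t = -2*n^2 - 10*n + 2*t^2 + 2*t - 12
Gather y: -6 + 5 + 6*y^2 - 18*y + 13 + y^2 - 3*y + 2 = 7*y^2 - 21*y + 14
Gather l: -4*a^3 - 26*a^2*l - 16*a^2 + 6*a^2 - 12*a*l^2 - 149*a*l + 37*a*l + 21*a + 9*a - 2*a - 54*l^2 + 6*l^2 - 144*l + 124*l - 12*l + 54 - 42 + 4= -4*a^3 - 10*a^2 + 28*a + l^2*(-12*a - 48) + l*(-26*a^2 - 112*a - 32) + 16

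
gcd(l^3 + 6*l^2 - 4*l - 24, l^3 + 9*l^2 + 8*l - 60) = l^2 + 4*l - 12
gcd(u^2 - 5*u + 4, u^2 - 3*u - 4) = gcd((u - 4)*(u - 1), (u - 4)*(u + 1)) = u - 4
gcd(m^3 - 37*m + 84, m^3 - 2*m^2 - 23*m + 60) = m^2 - 7*m + 12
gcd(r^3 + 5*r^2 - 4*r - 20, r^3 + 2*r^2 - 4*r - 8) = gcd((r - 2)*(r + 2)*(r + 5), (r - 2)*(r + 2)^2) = r^2 - 4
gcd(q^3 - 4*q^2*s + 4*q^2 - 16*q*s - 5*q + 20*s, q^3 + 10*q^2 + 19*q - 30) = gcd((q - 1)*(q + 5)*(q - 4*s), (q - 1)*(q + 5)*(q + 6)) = q^2 + 4*q - 5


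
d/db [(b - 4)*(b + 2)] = 2*b - 2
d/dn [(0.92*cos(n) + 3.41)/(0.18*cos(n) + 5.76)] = -4.6854*sin(n)/(0.18*cos(n) + 5.76)^2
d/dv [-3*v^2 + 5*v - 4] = 5 - 6*v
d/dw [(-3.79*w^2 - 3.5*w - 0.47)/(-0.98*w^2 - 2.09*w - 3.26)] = (4.4911*w^2 + 23.7896*w + 10.4277)/(0.9604*w^4 + 4.0964*w^3 + 10.7577*w^2 + 13.6268*w + 10.6276)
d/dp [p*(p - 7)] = 2*p - 7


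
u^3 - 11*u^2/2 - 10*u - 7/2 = (u - 7)*(u + 1/2)*(u + 1)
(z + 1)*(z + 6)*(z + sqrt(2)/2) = z^3 + sqrt(2)*z^2/2 + 7*z^2 + 7*sqrt(2)*z/2 + 6*z + 3*sqrt(2)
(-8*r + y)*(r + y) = -8*r^2 - 7*r*y + y^2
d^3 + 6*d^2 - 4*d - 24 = (d - 2)*(d + 2)*(d + 6)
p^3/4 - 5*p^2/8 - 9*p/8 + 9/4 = (p/4 + 1/2)*(p - 3)*(p - 3/2)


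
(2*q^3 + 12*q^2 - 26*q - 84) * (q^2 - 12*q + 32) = 2*q^5 - 12*q^4 - 106*q^3 + 612*q^2 + 176*q - 2688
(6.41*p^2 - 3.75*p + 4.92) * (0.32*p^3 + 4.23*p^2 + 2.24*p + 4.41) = 2.0512*p^5 + 25.9143*p^4 + 0.0703000000000014*p^3 + 40.6797*p^2 - 5.5167*p + 21.6972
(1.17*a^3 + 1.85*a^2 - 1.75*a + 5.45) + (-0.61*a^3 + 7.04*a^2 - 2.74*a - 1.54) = 0.56*a^3 + 8.89*a^2 - 4.49*a + 3.91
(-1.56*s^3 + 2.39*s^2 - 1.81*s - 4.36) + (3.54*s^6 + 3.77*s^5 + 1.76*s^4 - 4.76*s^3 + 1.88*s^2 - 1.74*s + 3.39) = 3.54*s^6 + 3.77*s^5 + 1.76*s^4 - 6.32*s^3 + 4.27*s^2 - 3.55*s - 0.97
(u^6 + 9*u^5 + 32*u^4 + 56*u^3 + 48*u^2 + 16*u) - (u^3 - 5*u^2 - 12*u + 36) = u^6 + 9*u^5 + 32*u^4 + 55*u^3 + 53*u^2 + 28*u - 36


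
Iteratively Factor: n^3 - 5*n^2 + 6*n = (n)*(n^2 - 5*n + 6) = n*(n - 3)*(n - 2)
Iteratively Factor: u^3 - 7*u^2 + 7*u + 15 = (u + 1)*(u^2 - 8*u + 15) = (u - 3)*(u + 1)*(u - 5)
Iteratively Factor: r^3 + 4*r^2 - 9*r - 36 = (r - 3)*(r^2 + 7*r + 12) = (r - 3)*(r + 3)*(r + 4)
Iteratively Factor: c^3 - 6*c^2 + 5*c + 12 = (c - 3)*(c^2 - 3*c - 4) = (c - 3)*(c + 1)*(c - 4)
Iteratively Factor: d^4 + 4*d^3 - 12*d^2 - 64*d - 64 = (d - 4)*(d^3 + 8*d^2 + 20*d + 16) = (d - 4)*(d + 4)*(d^2 + 4*d + 4) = (d - 4)*(d + 2)*(d + 4)*(d + 2)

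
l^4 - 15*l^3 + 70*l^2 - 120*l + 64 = (l - 8)*(l - 4)*(l - 2)*(l - 1)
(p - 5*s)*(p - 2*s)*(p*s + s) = p^3*s - 7*p^2*s^2 + p^2*s + 10*p*s^3 - 7*p*s^2 + 10*s^3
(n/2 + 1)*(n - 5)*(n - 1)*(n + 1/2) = n^4/2 - 7*n^3/4 - 9*n^2/2 + 13*n/4 + 5/2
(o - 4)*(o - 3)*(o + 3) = o^3 - 4*o^2 - 9*o + 36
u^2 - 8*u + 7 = (u - 7)*(u - 1)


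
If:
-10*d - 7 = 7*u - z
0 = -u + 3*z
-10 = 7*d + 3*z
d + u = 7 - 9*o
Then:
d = -179/110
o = 398/495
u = 153/110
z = 51/110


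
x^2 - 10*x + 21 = (x - 7)*(x - 3)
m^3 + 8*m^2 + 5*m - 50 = (m - 2)*(m + 5)^2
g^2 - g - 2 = (g - 2)*(g + 1)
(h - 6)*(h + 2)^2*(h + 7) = h^4 + 5*h^3 - 34*h^2 - 164*h - 168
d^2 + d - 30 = (d - 5)*(d + 6)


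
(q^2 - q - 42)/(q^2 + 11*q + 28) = (q^2 - q - 42)/(q^2 + 11*q + 28)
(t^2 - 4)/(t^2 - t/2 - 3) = 2*(t + 2)/(2*t + 3)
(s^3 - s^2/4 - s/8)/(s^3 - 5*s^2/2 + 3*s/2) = (8*s^2 - 2*s - 1)/(4*(2*s^2 - 5*s + 3))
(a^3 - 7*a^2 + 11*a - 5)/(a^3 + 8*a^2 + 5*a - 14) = (a^2 - 6*a + 5)/(a^2 + 9*a + 14)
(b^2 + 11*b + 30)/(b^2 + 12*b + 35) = (b + 6)/(b + 7)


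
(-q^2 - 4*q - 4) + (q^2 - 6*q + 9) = 5 - 10*q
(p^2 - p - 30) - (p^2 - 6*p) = 5*p - 30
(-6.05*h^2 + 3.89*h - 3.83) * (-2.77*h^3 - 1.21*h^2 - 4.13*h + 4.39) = 16.7585*h^5 - 3.4548*h^4 + 30.8887*h^3 - 37.9909*h^2 + 32.895*h - 16.8137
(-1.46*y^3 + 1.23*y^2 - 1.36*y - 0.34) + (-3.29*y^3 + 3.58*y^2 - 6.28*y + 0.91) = -4.75*y^3 + 4.81*y^2 - 7.64*y + 0.57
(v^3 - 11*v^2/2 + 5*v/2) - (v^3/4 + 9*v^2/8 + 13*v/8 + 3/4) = 3*v^3/4 - 53*v^2/8 + 7*v/8 - 3/4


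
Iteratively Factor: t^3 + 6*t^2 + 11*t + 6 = (t + 1)*(t^2 + 5*t + 6) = (t + 1)*(t + 2)*(t + 3)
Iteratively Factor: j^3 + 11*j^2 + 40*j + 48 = (j + 3)*(j^2 + 8*j + 16) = (j + 3)*(j + 4)*(j + 4)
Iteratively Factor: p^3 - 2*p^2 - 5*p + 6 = (p + 2)*(p^2 - 4*p + 3) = (p - 1)*(p + 2)*(p - 3)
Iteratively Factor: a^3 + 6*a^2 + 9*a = (a + 3)*(a^2 + 3*a) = (a + 3)^2*(a)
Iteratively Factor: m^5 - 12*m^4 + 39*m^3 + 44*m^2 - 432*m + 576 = (m - 4)*(m^4 - 8*m^3 + 7*m^2 + 72*m - 144) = (m - 4)^2*(m^3 - 4*m^2 - 9*m + 36) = (m - 4)^2*(m - 3)*(m^2 - m - 12) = (m - 4)^3*(m - 3)*(m + 3)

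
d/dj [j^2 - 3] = 2*j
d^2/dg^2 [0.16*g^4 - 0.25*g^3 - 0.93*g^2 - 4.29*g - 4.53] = 1.92*g^2 - 1.5*g - 1.86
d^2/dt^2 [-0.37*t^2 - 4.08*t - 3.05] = -0.740000000000000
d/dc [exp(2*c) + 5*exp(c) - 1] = (2*exp(c) + 5)*exp(c)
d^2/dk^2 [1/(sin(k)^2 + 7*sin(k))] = (-4*sin(k) - 21 - 43/sin(k) + 42/sin(k)^2 + 98/sin(k)^3)/(sin(k) + 7)^3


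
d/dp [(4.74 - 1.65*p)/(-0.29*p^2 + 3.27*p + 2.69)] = (-0.4785*p^2 + 2.7492*p - 19.9383)/(0.0841*p^4 - 1.8966*p^3 + 9.1327*p^2 + 17.5926*p + 7.2361)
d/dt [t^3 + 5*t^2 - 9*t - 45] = 3*t^2 + 10*t - 9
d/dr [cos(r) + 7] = -sin(r)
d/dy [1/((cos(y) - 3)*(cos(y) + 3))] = sin(2*y)/((cos(y) - 3)^2*(cos(y) + 3)^2)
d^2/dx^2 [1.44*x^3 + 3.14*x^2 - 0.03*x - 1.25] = 8.64*x + 6.28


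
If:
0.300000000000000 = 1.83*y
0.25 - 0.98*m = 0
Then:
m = 0.26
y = 0.16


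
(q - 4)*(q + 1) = q^2 - 3*q - 4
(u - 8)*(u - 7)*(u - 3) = u^3 - 18*u^2 + 101*u - 168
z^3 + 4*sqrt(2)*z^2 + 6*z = z*(z + sqrt(2))*(z + 3*sqrt(2))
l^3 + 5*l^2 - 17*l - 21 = (l - 3)*(l + 1)*(l + 7)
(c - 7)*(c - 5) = c^2 - 12*c + 35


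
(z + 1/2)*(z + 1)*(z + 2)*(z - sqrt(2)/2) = z^4 - sqrt(2)*z^3/2 + 7*z^3/2 - 7*sqrt(2)*z^2/4 + 7*z^2/2 - 7*sqrt(2)*z/4 + z - sqrt(2)/2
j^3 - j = j*(j - 1)*(j + 1)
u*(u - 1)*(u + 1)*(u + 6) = u^4 + 6*u^3 - u^2 - 6*u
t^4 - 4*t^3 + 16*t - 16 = (t - 2)^3*(t + 2)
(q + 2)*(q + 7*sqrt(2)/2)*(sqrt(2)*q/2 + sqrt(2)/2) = sqrt(2)*q^3/2 + 3*sqrt(2)*q^2/2 + 7*q^2/2 + sqrt(2)*q + 21*q/2 + 7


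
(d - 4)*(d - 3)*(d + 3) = d^3 - 4*d^2 - 9*d + 36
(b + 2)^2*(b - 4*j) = b^3 - 4*b^2*j + 4*b^2 - 16*b*j + 4*b - 16*j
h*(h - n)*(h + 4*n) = h^3 + 3*h^2*n - 4*h*n^2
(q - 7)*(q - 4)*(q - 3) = q^3 - 14*q^2 + 61*q - 84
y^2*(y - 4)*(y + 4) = y^4 - 16*y^2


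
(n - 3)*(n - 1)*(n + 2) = n^3 - 2*n^2 - 5*n + 6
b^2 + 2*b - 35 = (b - 5)*(b + 7)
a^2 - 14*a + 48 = (a - 8)*(a - 6)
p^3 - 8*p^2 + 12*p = p*(p - 6)*(p - 2)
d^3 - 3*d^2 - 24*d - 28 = (d - 7)*(d + 2)^2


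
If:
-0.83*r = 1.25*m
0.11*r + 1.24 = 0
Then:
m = 7.49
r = -11.27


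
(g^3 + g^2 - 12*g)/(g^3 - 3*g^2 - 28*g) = (g - 3)/(g - 7)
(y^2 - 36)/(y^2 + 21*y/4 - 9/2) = 4*(y - 6)/(4*y - 3)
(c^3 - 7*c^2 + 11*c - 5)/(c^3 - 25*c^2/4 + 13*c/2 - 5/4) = 4*(c - 1)/(4*c - 1)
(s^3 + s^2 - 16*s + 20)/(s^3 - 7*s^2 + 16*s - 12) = (s + 5)/(s - 3)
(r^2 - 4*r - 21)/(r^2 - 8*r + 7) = (r + 3)/(r - 1)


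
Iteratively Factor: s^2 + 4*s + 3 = (s + 3)*(s + 1)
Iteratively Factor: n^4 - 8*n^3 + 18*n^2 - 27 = (n + 1)*(n^3 - 9*n^2 + 27*n - 27) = (n - 3)*(n + 1)*(n^2 - 6*n + 9) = (n - 3)^2*(n + 1)*(n - 3)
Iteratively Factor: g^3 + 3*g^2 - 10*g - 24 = (g + 2)*(g^2 + g - 12) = (g - 3)*(g + 2)*(g + 4)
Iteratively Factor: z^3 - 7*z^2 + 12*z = (z)*(z^2 - 7*z + 12) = z*(z - 4)*(z - 3)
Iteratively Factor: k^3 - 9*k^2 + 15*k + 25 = (k - 5)*(k^2 - 4*k - 5) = (k - 5)*(k + 1)*(k - 5)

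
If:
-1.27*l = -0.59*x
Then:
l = 0.464566929133858*x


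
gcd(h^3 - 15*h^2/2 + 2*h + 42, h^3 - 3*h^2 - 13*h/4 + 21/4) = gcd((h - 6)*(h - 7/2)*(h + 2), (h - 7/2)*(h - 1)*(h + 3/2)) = h - 7/2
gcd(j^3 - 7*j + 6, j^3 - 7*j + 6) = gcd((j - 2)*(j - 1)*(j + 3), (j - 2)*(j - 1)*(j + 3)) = j^3 - 7*j + 6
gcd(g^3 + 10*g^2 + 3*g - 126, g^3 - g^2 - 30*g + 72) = g^2 + 3*g - 18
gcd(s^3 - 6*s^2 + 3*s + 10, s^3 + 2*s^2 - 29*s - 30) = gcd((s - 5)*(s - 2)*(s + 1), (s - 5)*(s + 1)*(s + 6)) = s^2 - 4*s - 5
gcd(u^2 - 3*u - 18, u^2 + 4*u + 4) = 1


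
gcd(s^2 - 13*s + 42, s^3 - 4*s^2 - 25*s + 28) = s - 7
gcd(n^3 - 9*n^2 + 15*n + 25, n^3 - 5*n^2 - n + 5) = n^2 - 4*n - 5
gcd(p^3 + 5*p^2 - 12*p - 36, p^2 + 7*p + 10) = p + 2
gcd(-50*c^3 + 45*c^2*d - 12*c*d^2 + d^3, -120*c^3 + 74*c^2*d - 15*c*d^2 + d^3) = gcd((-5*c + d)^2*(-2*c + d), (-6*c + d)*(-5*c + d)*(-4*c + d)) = 5*c - d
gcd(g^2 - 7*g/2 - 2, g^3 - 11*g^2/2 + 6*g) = g - 4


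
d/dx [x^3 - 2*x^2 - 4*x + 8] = 3*x^2 - 4*x - 4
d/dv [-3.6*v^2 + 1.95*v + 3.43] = 1.95 - 7.2*v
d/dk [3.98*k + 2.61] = 3.98000000000000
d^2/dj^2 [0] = 0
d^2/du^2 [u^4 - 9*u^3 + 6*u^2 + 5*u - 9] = 12*u^2 - 54*u + 12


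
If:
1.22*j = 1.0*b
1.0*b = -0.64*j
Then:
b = 0.00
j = 0.00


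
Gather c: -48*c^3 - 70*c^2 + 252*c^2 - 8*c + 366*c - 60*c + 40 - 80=-48*c^3 + 182*c^2 + 298*c - 40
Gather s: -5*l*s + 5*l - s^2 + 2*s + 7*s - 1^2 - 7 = 5*l - s^2 + s*(9 - 5*l) - 8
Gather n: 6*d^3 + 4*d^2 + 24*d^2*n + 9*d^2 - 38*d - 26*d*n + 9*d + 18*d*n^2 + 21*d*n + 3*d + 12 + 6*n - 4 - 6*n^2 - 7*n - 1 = 6*d^3 + 13*d^2 - 26*d + n^2*(18*d - 6) + n*(24*d^2 - 5*d - 1) + 7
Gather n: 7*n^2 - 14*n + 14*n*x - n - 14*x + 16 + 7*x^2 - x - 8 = 7*n^2 + n*(14*x - 15) + 7*x^2 - 15*x + 8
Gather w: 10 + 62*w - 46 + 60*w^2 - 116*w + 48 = 60*w^2 - 54*w + 12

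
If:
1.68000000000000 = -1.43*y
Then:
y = -1.17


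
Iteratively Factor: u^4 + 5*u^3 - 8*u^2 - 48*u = (u - 3)*(u^3 + 8*u^2 + 16*u) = (u - 3)*(u + 4)*(u^2 + 4*u) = u*(u - 3)*(u + 4)*(u + 4)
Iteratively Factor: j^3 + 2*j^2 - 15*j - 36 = (j + 3)*(j^2 - j - 12) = (j - 4)*(j + 3)*(j + 3)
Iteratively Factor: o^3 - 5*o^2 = (o)*(o^2 - 5*o) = o^2*(o - 5)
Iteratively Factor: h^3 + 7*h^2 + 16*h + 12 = (h + 3)*(h^2 + 4*h + 4) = (h + 2)*(h + 3)*(h + 2)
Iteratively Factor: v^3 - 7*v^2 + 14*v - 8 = (v - 1)*(v^2 - 6*v + 8) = (v - 2)*(v - 1)*(v - 4)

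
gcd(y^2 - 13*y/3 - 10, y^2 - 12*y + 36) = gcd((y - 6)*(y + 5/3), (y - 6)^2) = y - 6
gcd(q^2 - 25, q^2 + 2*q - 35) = q - 5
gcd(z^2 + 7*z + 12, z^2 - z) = 1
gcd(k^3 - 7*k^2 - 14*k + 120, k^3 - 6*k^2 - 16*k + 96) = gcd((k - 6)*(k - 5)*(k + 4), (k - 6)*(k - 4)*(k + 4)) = k^2 - 2*k - 24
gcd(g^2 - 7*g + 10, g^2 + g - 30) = g - 5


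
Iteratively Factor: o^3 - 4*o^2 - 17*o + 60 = (o - 5)*(o^2 + o - 12) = (o - 5)*(o - 3)*(o + 4)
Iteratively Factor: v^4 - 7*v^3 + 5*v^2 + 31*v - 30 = (v - 5)*(v^3 - 2*v^2 - 5*v + 6) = (v - 5)*(v - 1)*(v^2 - v - 6) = (v - 5)*(v - 1)*(v + 2)*(v - 3)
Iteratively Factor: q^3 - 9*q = (q + 3)*(q^2 - 3*q) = (q - 3)*(q + 3)*(q)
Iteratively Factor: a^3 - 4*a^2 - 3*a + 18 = (a - 3)*(a^2 - a - 6) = (a - 3)*(a + 2)*(a - 3)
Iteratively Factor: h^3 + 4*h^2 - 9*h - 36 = (h - 3)*(h^2 + 7*h + 12) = (h - 3)*(h + 3)*(h + 4)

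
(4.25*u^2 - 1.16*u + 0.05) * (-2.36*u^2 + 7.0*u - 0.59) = -10.03*u^4 + 32.4876*u^3 - 10.7455*u^2 + 1.0344*u - 0.0295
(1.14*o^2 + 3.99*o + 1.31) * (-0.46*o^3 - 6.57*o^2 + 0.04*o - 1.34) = -0.5244*o^5 - 9.3252*o^4 - 26.7713*o^3 - 9.9747*o^2 - 5.2942*o - 1.7554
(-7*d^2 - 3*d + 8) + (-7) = -7*d^2 - 3*d + 1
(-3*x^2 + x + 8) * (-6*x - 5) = 18*x^3 + 9*x^2 - 53*x - 40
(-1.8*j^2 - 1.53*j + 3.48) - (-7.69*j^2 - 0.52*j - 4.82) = 5.89*j^2 - 1.01*j + 8.3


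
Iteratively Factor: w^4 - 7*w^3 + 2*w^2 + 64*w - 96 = (w - 4)*(w^3 - 3*w^2 - 10*w + 24) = (w - 4)*(w + 3)*(w^2 - 6*w + 8) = (w - 4)^2*(w + 3)*(w - 2)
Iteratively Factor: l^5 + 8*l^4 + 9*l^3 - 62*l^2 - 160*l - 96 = (l - 3)*(l^4 + 11*l^3 + 42*l^2 + 64*l + 32) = (l - 3)*(l + 1)*(l^3 + 10*l^2 + 32*l + 32) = (l - 3)*(l + 1)*(l + 4)*(l^2 + 6*l + 8) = (l - 3)*(l + 1)*(l + 4)^2*(l + 2)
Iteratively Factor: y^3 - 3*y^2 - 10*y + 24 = (y - 4)*(y^2 + y - 6) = (y - 4)*(y + 3)*(y - 2)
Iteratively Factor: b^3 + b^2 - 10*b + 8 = (b - 2)*(b^2 + 3*b - 4) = (b - 2)*(b - 1)*(b + 4)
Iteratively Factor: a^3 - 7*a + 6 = (a - 1)*(a^2 + a - 6) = (a - 1)*(a + 3)*(a - 2)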